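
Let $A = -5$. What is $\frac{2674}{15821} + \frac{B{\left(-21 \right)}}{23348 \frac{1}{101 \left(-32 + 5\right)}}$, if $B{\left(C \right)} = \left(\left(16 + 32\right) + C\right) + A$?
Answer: $- \frac{2623469}{1092866} \approx -2.4005$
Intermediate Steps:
$B{\left(C \right)} = 43 + C$ ($B{\left(C \right)} = \left(\left(16 + 32\right) + C\right) - 5 = \left(48 + C\right) - 5 = 43 + C$)
$\frac{2674}{15821} + \frac{B{\left(-21 \right)}}{23348 \frac{1}{101 \left(-32 + 5\right)}} = \frac{2674}{15821} + \frac{43 - 21}{23348 \frac{1}{101 \left(-32 + 5\right)}} = 2674 \cdot \frac{1}{15821} + \frac{22}{23348 \frac{1}{101 \left(-27\right)}} = \frac{2674}{15821} + \frac{22}{23348 \frac{1}{-2727}} = \frac{2674}{15821} + \frac{22}{23348 \left(- \frac{1}{2727}\right)} = \frac{2674}{15821} + \frac{22}{- \frac{23348}{2727}} = \frac{2674}{15821} + 22 \left(- \frac{2727}{23348}\right) = \frac{2674}{15821} - \frac{29997}{11674} = - \frac{2623469}{1092866}$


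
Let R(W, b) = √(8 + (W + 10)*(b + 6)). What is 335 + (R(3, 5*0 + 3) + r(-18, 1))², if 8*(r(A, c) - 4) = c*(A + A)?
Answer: 1841/4 - 5*√5 ≈ 449.07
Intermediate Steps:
r(A, c) = 4 + A*c/4 (r(A, c) = 4 + (c*(A + A))/8 = 4 + (c*(2*A))/8 = 4 + (2*A*c)/8 = 4 + A*c/4)
R(W, b) = √(8 + (6 + b)*(10 + W)) (R(W, b) = √(8 + (10 + W)*(6 + b)) = √(8 + (6 + b)*(10 + W)))
335 + (R(3, 5*0 + 3) + r(-18, 1))² = 335 + (√(68 + 6*3 + 10*(5*0 + 3) + 3*(5*0 + 3)) + (4 + (¼)*(-18)*1))² = 335 + (√(68 + 18 + 10*(0 + 3) + 3*(0 + 3)) + (4 - 9/2))² = 335 + (√(68 + 18 + 10*3 + 3*3) - ½)² = 335 + (√(68 + 18 + 30 + 9) - ½)² = 335 + (√125 - ½)² = 335 + (5*√5 - ½)² = 335 + (-½ + 5*√5)²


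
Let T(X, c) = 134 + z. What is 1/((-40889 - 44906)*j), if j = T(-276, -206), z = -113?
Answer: -1/1801695 ≈ -5.5503e-7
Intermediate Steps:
T(X, c) = 21 (T(X, c) = 134 - 113 = 21)
j = 21
1/((-40889 - 44906)*j) = 1/(-40889 - 44906*21) = (1/21)/(-85795) = -1/85795*1/21 = -1/1801695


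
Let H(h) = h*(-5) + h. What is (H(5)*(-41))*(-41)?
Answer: -33620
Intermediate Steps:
H(h) = -4*h (H(h) = -5*h + h = -4*h)
(H(5)*(-41))*(-41) = (-4*5*(-41))*(-41) = -20*(-41)*(-41) = 820*(-41) = -33620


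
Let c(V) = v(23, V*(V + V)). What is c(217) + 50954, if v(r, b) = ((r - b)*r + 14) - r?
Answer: -2114620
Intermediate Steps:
v(r, b) = 14 - r + r*(r - b) (v(r, b) = (r*(r - b) + 14) - r = (14 + r*(r - b)) - r = 14 - r + r*(r - b))
c(V) = 520 - 46*V² (c(V) = 14 + 23² - 1*23 - 1*V*(V + V)*23 = 14 + 529 - 23 - 1*V*(2*V)*23 = 14 + 529 - 23 - 1*2*V²*23 = 14 + 529 - 23 - 46*V² = 520 - 46*V²)
c(217) + 50954 = (520 - 46*217²) + 50954 = (520 - 46*47089) + 50954 = (520 - 2166094) + 50954 = -2165574 + 50954 = -2114620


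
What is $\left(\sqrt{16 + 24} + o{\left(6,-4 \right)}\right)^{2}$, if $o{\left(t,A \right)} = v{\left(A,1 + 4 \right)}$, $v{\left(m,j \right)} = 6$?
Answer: $76 + 24 \sqrt{10} \approx 151.89$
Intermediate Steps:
$o{\left(t,A \right)} = 6$
$\left(\sqrt{16 + 24} + o{\left(6,-4 \right)}\right)^{2} = \left(\sqrt{16 + 24} + 6\right)^{2} = \left(\sqrt{40} + 6\right)^{2} = \left(2 \sqrt{10} + 6\right)^{2} = \left(6 + 2 \sqrt{10}\right)^{2}$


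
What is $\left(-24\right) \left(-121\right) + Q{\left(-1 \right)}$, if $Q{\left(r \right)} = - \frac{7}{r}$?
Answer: $2911$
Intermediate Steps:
$\left(-24\right) \left(-121\right) + Q{\left(-1 \right)} = \left(-24\right) \left(-121\right) - \frac{7}{-1} = 2904 - -7 = 2904 + 7 = 2911$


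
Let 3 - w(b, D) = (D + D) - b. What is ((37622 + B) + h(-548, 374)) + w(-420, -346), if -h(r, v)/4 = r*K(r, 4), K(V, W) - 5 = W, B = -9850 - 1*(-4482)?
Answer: 52257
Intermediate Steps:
B = -5368 (B = -9850 + 4482 = -5368)
K(V, W) = 5 + W
h(r, v) = -36*r (h(r, v) = -4*r*(5 + 4) = -4*r*9 = -36*r)
w(b, D) = 3 + b - 2*D (w(b, D) = 3 - ((D + D) - b) = 3 - (2*D - b) = 3 - (-b + 2*D) = 3 + (b - 2*D) = 3 + b - 2*D)
((37622 + B) + h(-548, 374)) + w(-420, -346) = ((37622 - 5368) - 36*(-548)) + (3 - 420 - 2*(-346)) = (32254 + 19728) + (3 - 420 + 692) = 51982 + 275 = 52257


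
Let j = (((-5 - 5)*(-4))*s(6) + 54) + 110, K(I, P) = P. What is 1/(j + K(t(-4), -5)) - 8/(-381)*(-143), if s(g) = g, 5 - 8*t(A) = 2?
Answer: -50675/16891 ≈ -3.0001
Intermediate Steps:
t(A) = 3/8 (t(A) = 5/8 - ⅛*2 = 5/8 - ¼ = 3/8)
j = 404 (j = (((-5 - 5)*(-4))*6 + 54) + 110 = (-10*(-4)*6 + 54) + 110 = (40*6 + 54) + 110 = (240 + 54) + 110 = 294 + 110 = 404)
1/(j + K(t(-4), -5)) - 8/(-381)*(-143) = 1/(404 - 5) - 8/(-381)*(-143) = 1/399 - 8*(-1/381)*(-143) = 1/399 + (8/381)*(-143) = 1/399 - 1144/381 = -50675/16891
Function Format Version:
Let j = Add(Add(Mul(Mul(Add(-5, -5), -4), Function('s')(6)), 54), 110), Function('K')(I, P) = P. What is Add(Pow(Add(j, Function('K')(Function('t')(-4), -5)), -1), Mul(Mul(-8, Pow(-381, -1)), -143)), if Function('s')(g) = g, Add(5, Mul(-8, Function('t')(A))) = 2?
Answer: Rational(-50675, 16891) ≈ -3.0001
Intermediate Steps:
Function('t')(A) = Rational(3, 8) (Function('t')(A) = Add(Rational(5, 8), Mul(Rational(-1, 8), 2)) = Add(Rational(5, 8), Rational(-1, 4)) = Rational(3, 8))
j = 404 (j = Add(Add(Mul(Mul(Add(-5, -5), -4), 6), 54), 110) = Add(Add(Mul(Mul(-10, -4), 6), 54), 110) = Add(Add(Mul(40, 6), 54), 110) = Add(Add(240, 54), 110) = Add(294, 110) = 404)
Add(Pow(Add(j, Function('K')(Function('t')(-4), -5)), -1), Mul(Mul(-8, Pow(-381, -1)), -143)) = Add(Pow(Add(404, -5), -1), Mul(Mul(-8, Pow(-381, -1)), -143)) = Add(Pow(399, -1), Mul(Mul(-8, Rational(-1, 381)), -143)) = Add(Rational(1, 399), Mul(Rational(8, 381), -143)) = Add(Rational(1, 399), Rational(-1144, 381)) = Rational(-50675, 16891)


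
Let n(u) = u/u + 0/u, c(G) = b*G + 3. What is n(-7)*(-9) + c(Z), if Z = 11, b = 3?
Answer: 27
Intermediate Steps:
c(G) = 3 + 3*G (c(G) = 3*G + 3 = 3 + 3*G)
n(u) = 1 (n(u) = 1 + 0 = 1)
n(-7)*(-9) + c(Z) = 1*(-9) + (3 + 3*11) = -9 + (3 + 33) = -9 + 36 = 27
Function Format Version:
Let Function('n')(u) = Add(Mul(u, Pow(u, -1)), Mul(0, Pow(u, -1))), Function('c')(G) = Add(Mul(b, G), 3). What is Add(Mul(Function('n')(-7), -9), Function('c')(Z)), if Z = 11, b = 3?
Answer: 27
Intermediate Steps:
Function('c')(G) = Add(3, Mul(3, G)) (Function('c')(G) = Add(Mul(3, G), 3) = Add(3, Mul(3, G)))
Function('n')(u) = 1 (Function('n')(u) = Add(1, 0) = 1)
Add(Mul(Function('n')(-7), -9), Function('c')(Z)) = Add(Mul(1, -9), Add(3, Mul(3, 11))) = Add(-9, Add(3, 33)) = Add(-9, 36) = 27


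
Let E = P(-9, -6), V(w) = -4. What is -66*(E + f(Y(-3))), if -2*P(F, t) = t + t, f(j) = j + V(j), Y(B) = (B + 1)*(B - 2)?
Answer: -792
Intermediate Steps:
Y(B) = (1 + B)*(-2 + B)
f(j) = -4 + j (f(j) = j - 4 = -4 + j)
P(F, t) = -t (P(F, t) = -(t + t)/2 = -t)
E = 6 (E = -1*(-6) = 6)
-66*(E + f(Y(-3))) = -66*(6 + (-4 + (-2 + (-3)**2 - 1*(-3)))) = -66*(6 + (-4 + (-2 + 9 + 3))) = -66*(6 + (-4 + 10)) = -66*(6 + 6) = -66*12 = -792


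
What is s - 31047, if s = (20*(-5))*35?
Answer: -34547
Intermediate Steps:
s = -3500 (s = -100*35 = -3500)
s - 31047 = -3500 - 31047 = -34547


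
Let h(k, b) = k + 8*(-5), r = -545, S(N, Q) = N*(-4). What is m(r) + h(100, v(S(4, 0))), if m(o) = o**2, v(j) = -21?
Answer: 297085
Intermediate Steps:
S(N, Q) = -4*N
h(k, b) = -40 + k (h(k, b) = k - 40 = -40 + k)
m(r) + h(100, v(S(4, 0))) = (-545)**2 + (-40 + 100) = 297025 + 60 = 297085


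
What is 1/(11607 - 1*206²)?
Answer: -1/30829 ≈ -3.2437e-5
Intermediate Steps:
1/(11607 - 1*206²) = 1/(11607 - 1*42436) = 1/(11607 - 42436) = 1/(-30829) = -1/30829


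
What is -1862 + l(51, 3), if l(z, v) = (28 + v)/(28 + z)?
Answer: -147067/79 ≈ -1861.6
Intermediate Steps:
l(z, v) = (28 + v)/(28 + z)
-1862 + l(51, 3) = -1862 + (28 + 3)/(28 + 51) = -1862 + 31/79 = -147067/79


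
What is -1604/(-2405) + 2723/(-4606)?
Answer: 119887/1582490 ≈ 0.075758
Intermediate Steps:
-1604/(-2405) + 2723/(-4606) = -1604*(-1/2405) + 2723*(-1/4606) = 1604/2405 - 389/658 = 119887/1582490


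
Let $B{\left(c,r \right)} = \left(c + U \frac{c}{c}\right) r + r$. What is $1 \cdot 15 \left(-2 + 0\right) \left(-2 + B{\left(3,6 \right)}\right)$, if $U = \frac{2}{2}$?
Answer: $-840$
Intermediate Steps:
$U = 1$ ($U = 2 \cdot \frac{1}{2} = 1$)
$B{\left(c,r \right)} = r + r \left(1 + c\right)$ ($B{\left(c,r \right)} = \left(c + 1 \frac{c}{c}\right) r + r = \left(c + 1 \cdot 1\right) r + r = \left(c + 1\right) r + r = \left(1 + c\right) r + r = r \left(1 + c\right) + r = r + r \left(1 + c\right)$)
$1 \cdot 15 \left(-2 + 0\right) \left(-2 + B{\left(3,6 \right)}\right) = 1 \cdot 15 \left(-2 + 0\right) \left(-2 + 6 \left(2 + 3\right)\right) = 15 \left(- 2 \left(-2 + 6 \cdot 5\right)\right) = 15 \left(- 2 \left(-2 + 30\right)\right) = 15 \left(\left(-2\right) 28\right) = 15 \left(-56\right) = -840$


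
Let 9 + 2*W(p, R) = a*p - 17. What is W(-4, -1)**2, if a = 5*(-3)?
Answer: 289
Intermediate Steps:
a = -15
W(p, R) = -13 - 15*p/2 (W(p, R) = -9/2 + (-15*p - 17)/2 = -9/2 + (-17 - 15*p)/2 = -9/2 + (-17/2 - 15*p/2) = -13 - 15*p/2)
W(-4, -1)**2 = (-13 - 15/2*(-4))**2 = (-13 + 30)**2 = 17**2 = 289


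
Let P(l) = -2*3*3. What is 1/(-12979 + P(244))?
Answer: -1/12997 ≈ -7.6941e-5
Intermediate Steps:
P(l) = -18 (P(l) = -6*3 = -18)
1/(-12979 + P(244)) = 1/(-12979 - 18) = 1/(-12997) = -1/12997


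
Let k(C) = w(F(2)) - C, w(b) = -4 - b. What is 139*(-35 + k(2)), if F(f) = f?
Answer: -5977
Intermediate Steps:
k(C) = -6 - C (k(C) = (-4 - 1*2) - C = (-4 - 2) - C = -6 - C)
139*(-35 + k(2)) = 139*(-35 + (-6 - 1*2)) = 139*(-35 + (-6 - 2)) = 139*(-35 - 8) = 139*(-43) = -5977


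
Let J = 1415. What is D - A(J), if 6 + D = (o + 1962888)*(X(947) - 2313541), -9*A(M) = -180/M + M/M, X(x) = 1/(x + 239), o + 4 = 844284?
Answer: -9809101830740027755/1510371 ≈ -6.4945e+12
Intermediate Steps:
o = 844280 (o = -4 + 844284 = 844280)
X(x) = 1/(239 + x)
A(M) = -⅑ + 20/M (A(M) = -(-180/M + M/M)/9 = -(-180/M + 1)/9 = -(1 - 180/M)/9 = -⅑ + 20/M)
D = -3851237467899558/593 (D = -6 + (844280 + 1962888)*(1/(239 + 947) - 2313541) = -6 + 2807168*(1/1186 - 2313541) = -6 + 2807168*(-2743859625/1186) = -6 - 3851237467896000/593 = -3851237467899558/593 ≈ -6.4945e+12)
D - A(J) = -3851237467899558/593 - (180 - 1*1415)/(9*1415) = -3851237467899558/593 - (180 - 1415)/(9*1415) = -3851237467899558/593 - (-1235)/(9*1415) = -3851237467899558/593 - 1*(-247/2547) = -3851237467899558/593 + 247/2547 = -9809101830740027755/1510371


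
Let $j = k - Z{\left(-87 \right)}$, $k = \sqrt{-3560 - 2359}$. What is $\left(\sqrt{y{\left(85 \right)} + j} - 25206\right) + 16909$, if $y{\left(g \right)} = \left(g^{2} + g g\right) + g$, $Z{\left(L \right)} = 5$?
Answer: $-8297 + \sqrt{14530 + i \sqrt{5919}} \approx -8176.5 + 0.31912 i$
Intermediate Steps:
$k = i \sqrt{5919}$ ($k = \sqrt{-5919} = i \sqrt{5919} \approx 76.935 i$)
$j = -5 + i \sqrt{5919}$ ($j = i \sqrt{5919} - 5 = -5 + i \sqrt{5919} \approx -5.0 + 76.935 i$)
$y{\left(g \right)} = g + 2 g^{2}$ ($y{\left(g \right)} = \left(g^{2} + g^{2}\right) + g = 2 g^{2} + g = g + 2 g^{2}$)
$\left(\sqrt{y{\left(85 \right)} + j} - 25206\right) + 16909 = \left(\sqrt{85 \left(1 + 2 \cdot 85\right) - \left(5 - i \sqrt{5919}\right)} - 25206\right) + 16909 = \left(\sqrt{85 \left(1 + 170\right) - \left(5 - i \sqrt{5919}\right)} - 25206\right) + 16909 = \left(\sqrt{85 \cdot 171 - \left(5 - i \sqrt{5919}\right)} - 25206\right) + 16909 = \left(\sqrt{14535 - \left(5 - i \sqrt{5919}\right)} - 25206\right) + 16909 = \left(\sqrt{14530 + i \sqrt{5919}} - 25206\right) + 16909 = \left(-25206 + \sqrt{14530 + i \sqrt{5919}}\right) + 16909 = -8297 + \sqrt{14530 + i \sqrt{5919}}$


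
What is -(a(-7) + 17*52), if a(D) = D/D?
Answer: -885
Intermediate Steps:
a(D) = 1
-(a(-7) + 17*52) = -(1 + 17*52) = -(1 + 884) = -1*885 = -885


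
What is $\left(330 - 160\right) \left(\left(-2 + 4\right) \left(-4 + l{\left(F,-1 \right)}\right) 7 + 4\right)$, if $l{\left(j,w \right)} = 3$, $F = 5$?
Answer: $-1700$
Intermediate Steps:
$\left(330 - 160\right) \left(\left(-2 + 4\right) \left(-4 + l{\left(F,-1 \right)}\right) 7 + 4\right) = \left(330 - 160\right) \left(\left(-2 + 4\right) \left(-4 + 3\right) 7 + 4\right) = 170 \left(2 \left(-1\right) 7 + 4\right) = 170 \left(\left(-2\right) 7 + 4\right) = 170 \left(-14 + 4\right) = 170 \left(-10\right) = -1700$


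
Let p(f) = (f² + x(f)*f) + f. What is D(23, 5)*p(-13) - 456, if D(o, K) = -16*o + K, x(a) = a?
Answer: -118431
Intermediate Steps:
D(o, K) = K - 16*o
p(f) = f + 2*f² (p(f) = (f² + f*f) + f = (f² + f²) + f = 2*f² + f = f + 2*f²)
D(23, 5)*p(-13) - 456 = (5 - 16*23)*(-13*(1 + 2*(-13))) - 456 = (5 - 368)*(-13*(1 - 26)) - 456 = -(-4719)*(-25) - 456 = -363*325 - 456 = -117975 - 456 = -118431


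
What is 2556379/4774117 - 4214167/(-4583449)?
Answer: 31835959086710/21881921789533 ≈ 1.4549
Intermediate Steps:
2556379/4774117 - 4214167/(-4583449) = 2556379*(1/4774117) - 4214167*(-1/4583449) = 2556379/4774117 + 4214167/4583449 = 31835959086710/21881921789533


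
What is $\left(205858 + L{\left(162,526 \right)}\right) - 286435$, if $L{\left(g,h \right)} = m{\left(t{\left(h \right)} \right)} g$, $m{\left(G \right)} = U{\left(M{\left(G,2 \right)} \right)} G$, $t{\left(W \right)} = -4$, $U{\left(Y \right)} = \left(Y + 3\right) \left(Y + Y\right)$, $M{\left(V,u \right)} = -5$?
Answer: $-93537$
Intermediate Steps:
$U{\left(Y \right)} = 2 Y \left(3 + Y\right)$ ($U{\left(Y \right)} = \left(3 + Y\right) 2 Y = 2 Y \left(3 + Y\right)$)
$m{\left(G \right)} = 20 G$ ($m{\left(G \right)} = 2 \left(-5\right) \left(3 - 5\right) G = 2 \left(-5\right) \left(-2\right) G = 20 G$)
$L{\left(g,h \right)} = - 80 g$ ($L{\left(g,h \right)} = 20 \left(-4\right) g = - 80 g$)
$\left(205858 + L{\left(162,526 \right)}\right) - 286435 = \left(205858 - 12960\right) - 286435 = 192898 - 286435 = -93537$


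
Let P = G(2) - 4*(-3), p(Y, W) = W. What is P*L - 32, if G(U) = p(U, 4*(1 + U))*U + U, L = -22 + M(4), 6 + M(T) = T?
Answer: -944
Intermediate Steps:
M(T) = -6 + T
L = -24 (L = -22 + (-6 + 4) = -22 - 2 = -24)
G(U) = U + U*(4 + 4*U) (G(U) = (4*(1 + U))*U + U = (4 + 4*U)*U + U = U*(4 + 4*U) + U = U + U*(4 + 4*U))
P = 38 (P = 2*(5 + 4*2) - 4*(-3) = 2*(5 + 8) + 12 = 2*13 + 12 = 26 + 12 = 38)
P*L - 32 = 38*(-24) - 32 = -912 - 32 = -944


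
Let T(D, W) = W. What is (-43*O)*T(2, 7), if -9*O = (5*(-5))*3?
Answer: -7525/3 ≈ -2508.3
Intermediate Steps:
O = 25/3 (O = -5*(-5)*3/9 = -(-25)*3/9 = -⅑*(-75) = 25/3 ≈ 8.3333)
(-43*O)*T(2, 7) = -43*25/3*7 = -1075/3*7 = -7525/3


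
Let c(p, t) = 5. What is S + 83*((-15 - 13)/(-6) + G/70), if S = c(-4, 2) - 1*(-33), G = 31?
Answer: 97039/210 ≈ 462.09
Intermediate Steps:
S = 38 (S = 5 - 1*(-33) = 5 + 33 = 38)
S + 83*((-15 - 13)/(-6) + G/70) = 38 + 83*((-15 - 13)/(-6) + 31/70) = 38 + 83*(-28*(-1/6) + 31*(1/70)) = 38 + 83*(14/3 + 31/70) = 38 + 83*(1073/210) = 38 + 89059/210 = 97039/210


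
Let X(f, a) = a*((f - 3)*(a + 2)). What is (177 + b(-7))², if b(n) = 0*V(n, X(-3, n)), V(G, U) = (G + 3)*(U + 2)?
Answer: 31329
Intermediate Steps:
X(f, a) = a*(-3 + f)*(2 + a) (X(f, a) = a*((-3 + f)*(2 + a)) = a*(-3 + f)*(2 + a))
V(G, U) = (2 + U)*(3 + G) (V(G, U) = (3 + G)*(2 + U) = (2 + U)*(3 + G))
b(n) = 0 (b(n) = 0*(6 + 2*n + 3*(n*(-6 - 3*n + 2*(-3) + n*(-3))) + n*(n*(-6 - 3*n + 2*(-3) + n*(-3)))) = 0*(6 + 2*n + 3*(n*(-6 - 3*n - 6 - 3*n)) + n*(n*(-6 - 3*n - 6 - 3*n))) = 0*(6 + 2*n + 3*(n*(-12 - 6*n)) + n*(n*(-12 - 6*n))) = 0*(6 + 2*n + 3*n*(-12 - 6*n) + n²*(-12 - 6*n)) = 0*(6 + 2*n + n²*(-12 - 6*n) + 3*n*(-12 - 6*n)) = 0)
(177 + b(-7))² = (177 + 0)² = 177² = 31329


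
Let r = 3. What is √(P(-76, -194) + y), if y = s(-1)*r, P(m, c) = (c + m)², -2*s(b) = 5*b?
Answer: √291630/2 ≈ 270.01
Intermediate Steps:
s(b) = -5*b/2
y = 15/2 (y = -5/2*(-1)*3 = (5/2)*3 = 15/2 ≈ 7.5000)
√(P(-76, -194) + y) = √((-194 - 76)² + 15/2) = √((-270)² + 15/2) = √(72900 + 15/2) = √(145815/2) = √291630/2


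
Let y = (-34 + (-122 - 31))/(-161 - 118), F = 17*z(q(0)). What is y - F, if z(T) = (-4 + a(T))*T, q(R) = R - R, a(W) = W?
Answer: 187/279 ≈ 0.67025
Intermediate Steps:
q(R) = 0
z(T) = T*(-4 + T) (z(T) = (-4 + T)*T = T*(-4 + T))
F = 0 (F = 17*(0*(-4 + 0)) = 17*(0*(-4)) = 17*0 = 0)
y = 187/279 (y = (-34 - 153)/(-279) = -187*(-1/279) = 187/279 ≈ 0.67025)
y - F = 187/279 - 1*0 = 187/279 + 0 = 187/279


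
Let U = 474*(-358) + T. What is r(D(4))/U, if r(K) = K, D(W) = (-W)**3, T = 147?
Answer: 64/169545 ≈ 0.00037748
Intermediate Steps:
D(W) = -W**3
U = -169545 (U = 474*(-358) + 147 = -169692 + 147 = -169545)
r(D(4))/U = -1*4**3/(-169545) = -1*64*(-1/169545) = -64*(-1/169545) = 64/169545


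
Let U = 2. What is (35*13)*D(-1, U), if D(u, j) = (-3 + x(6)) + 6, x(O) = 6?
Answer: 4095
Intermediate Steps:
D(u, j) = 9 (D(u, j) = (-3 + 6) + 6 = 3 + 6 = 9)
(35*13)*D(-1, U) = (35*13)*9 = 455*9 = 4095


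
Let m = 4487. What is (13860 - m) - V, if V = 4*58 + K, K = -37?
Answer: 9178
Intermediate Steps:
V = 195 (V = 4*58 - 37 = 232 - 37 = 195)
(13860 - m) - V = (13860 - 1*4487) - 1*195 = (13860 - 4487) - 195 = 9373 - 195 = 9178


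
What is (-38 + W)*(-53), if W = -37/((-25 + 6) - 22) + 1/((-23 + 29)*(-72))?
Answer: 34826989/17712 ≈ 1966.3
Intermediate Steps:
W = 15943/17712 (W = -37/(-19 - 22) - 1/72/6 = -37/(-41) + (⅙)*(-1/72) = -37*(-1/41) - 1/432 = 37/41 - 1/432 = 15943/17712 ≈ 0.90012)
(-38 + W)*(-53) = (-38 + 15943/17712)*(-53) = -657113/17712*(-53) = 34826989/17712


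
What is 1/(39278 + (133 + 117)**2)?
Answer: 1/101778 ≈ 9.8253e-6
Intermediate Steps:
1/(39278 + (133 + 117)**2) = 1/(39278 + 250**2) = 1/(39278 + 62500) = 1/101778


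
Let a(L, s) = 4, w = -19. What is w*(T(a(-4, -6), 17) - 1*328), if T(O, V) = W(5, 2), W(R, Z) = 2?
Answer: 6194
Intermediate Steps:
T(O, V) = 2
w*(T(a(-4, -6), 17) - 1*328) = -19*(2 - 1*328) = -19*(2 - 328) = -19*(-326) = 6194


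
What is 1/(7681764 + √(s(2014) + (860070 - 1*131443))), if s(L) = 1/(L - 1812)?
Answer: 517238776/3973306159819979 - √29730896310/11919918479459937 ≈ 1.3016e-7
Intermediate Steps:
s(L) = 1/(-1812 + L)
1/(7681764 + √(s(2014) + (860070 - 1*131443))) = 1/(7681764 + √(1/(-1812 + 2014) + (860070 - 1*131443))) = 1/(7681764 + √(1/202 + (860070 - 131443))) = 1/(7681764 + √(1/202 + 728627)) = 1/(7681764 + √(147182655/202)) = 1/(7681764 + √29730896310/202)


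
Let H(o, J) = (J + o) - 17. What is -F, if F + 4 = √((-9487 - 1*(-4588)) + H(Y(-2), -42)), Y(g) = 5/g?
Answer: 4 - I*√19842/2 ≈ 4.0 - 70.431*I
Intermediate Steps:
H(o, J) = -17 + J + o
F = -4 + I*√19842/2 (F = -4 + √((-9487 - 1*(-4588)) + (-17 - 42 + 5/(-2))) = -4 + √((-9487 + 4588) + (-17 - 42 + 5*(-½))) = -4 + √(-4899 + (-17 - 42 - 5/2)) = -4 + √(-4899 - 123/2) = -4 + √(-9921/2) = -4 + I*√19842/2 ≈ -4.0 + 70.431*I)
-F = -(-4 + I*√19842/2) = 4 - I*√19842/2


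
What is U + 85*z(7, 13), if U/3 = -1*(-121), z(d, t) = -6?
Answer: -147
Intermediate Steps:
U = 363 (U = 3*(-1*(-121)) = 3*121 = 363)
U + 85*z(7, 13) = 363 + 85*(-6) = 363 - 510 = -147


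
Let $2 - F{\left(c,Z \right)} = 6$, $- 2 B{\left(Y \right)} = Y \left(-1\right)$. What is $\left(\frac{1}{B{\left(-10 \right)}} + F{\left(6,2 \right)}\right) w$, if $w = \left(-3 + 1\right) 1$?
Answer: $\frac{42}{5} \approx 8.4$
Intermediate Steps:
$B{\left(Y \right)} = \frac{Y}{2}$ ($B{\left(Y \right)} = - \frac{Y \left(-1\right)}{2} = - \frac{\left(-1\right) Y}{2} = \frac{Y}{2}$)
$w = -2$ ($w = \left(-2\right) 1 = -2$)
$F{\left(c,Z \right)} = -4$ ($F{\left(c,Z \right)} = 2 - 6 = -4$)
$\left(\frac{1}{B{\left(-10 \right)}} + F{\left(6,2 \right)}\right) w = \left(\frac{1}{\frac{1}{2} \left(-10\right)} - 4\right) \left(-2\right) = \left(\frac{1}{-5} - 4\right) \left(-2\right) = \left(- \frac{1}{5} - 4\right) \left(-2\right) = \left(- \frac{21}{5}\right) \left(-2\right) = \frac{42}{5}$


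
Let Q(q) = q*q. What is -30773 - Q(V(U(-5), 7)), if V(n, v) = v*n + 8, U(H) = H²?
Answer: -64262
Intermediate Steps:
V(n, v) = 8 + n*v (V(n, v) = n*v + 8 = 8 + n*v)
Q(q) = q²
-30773 - Q(V(U(-5), 7)) = -30773 - (8 + (-5)²*7)² = -30773 - (8 + 25*7)² = -30773 - (8 + 175)² = -30773 - 1*183² = -30773 - 1*33489 = -30773 - 33489 = -64262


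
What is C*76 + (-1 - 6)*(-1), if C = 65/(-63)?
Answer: -4499/63 ≈ -71.413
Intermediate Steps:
C = -65/63 (C = 65*(-1/63) = -65/63 ≈ -1.0317)
C*76 + (-1 - 6)*(-1) = -65/63*76 + (-1 - 6)*(-1) = -4940/63 - 7*(-1) = -4940/63 + 7 = -4499/63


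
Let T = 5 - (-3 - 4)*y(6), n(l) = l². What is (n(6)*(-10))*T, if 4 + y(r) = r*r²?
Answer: -536040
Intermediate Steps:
y(r) = -4 + r³ (y(r) = -4 + r*r² = -4 + r³)
T = 1489 (T = 5 - (-3 - 4)*(-4 + 6³) = 5 - (-7)*(-4 + 216) = 5 - (-7)*212 = 5 - 1*(-1484) = 5 + 1484 = 1489)
(n(6)*(-10))*T = (6²*(-10))*1489 = (36*(-10))*1489 = -360*1489 = -536040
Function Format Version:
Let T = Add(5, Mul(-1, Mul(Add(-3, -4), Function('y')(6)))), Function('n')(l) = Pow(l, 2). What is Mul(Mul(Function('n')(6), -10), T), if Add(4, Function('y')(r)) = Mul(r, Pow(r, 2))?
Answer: -536040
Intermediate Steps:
Function('y')(r) = Add(-4, Pow(r, 3)) (Function('y')(r) = Add(-4, Mul(r, Pow(r, 2))) = Add(-4, Pow(r, 3)))
T = 1489 (T = Add(5, Mul(-1, Mul(Add(-3, -4), Add(-4, Pow(6, 3))))) = Add(5, Mul(-1, Mul(-7, Add(-4, 216)))) = Add(5, Mul(-1, Mul(-7, 212))) = Add(5, Mul(-1, -1484)) = Add(5, 1484) = 1489)
Mul(Mul(Function('n')(6), -10), T) = Mul(Mul(Pow(6, 2), -10), 1489) = Mul(Mul(36, -10), 1489) = Mul(-360, 1489) = -536040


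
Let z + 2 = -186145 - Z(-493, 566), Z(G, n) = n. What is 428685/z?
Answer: -428685/186713 ≈ -2.2960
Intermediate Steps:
z = -186713 (z = -2 + (-186145 - 1*566) = -2 + (-186145 - 566) = -2 - 186711 = -186713)
428685/z = 428685/(-186713) = 428685*(-1/186713) = -428685/186713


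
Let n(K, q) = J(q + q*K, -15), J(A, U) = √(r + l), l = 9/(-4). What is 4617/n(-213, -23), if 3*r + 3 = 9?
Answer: -9234*I ≈ -9234.0*I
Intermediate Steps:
r = 2 (r = -1 + (⅓)*9 = -1 + 3 = 2)
l = -9/4 (l = 9*(-¼) = -9/4 ≈ -2.2500)
J(A, U) = I/2 (J(A, U) = √(2 - 9/4) = √(-¼) = I/2)
n(K, q) = I/2
4617/n(-213, -23) = 4617/((I/2)) = 4617*(-2*I) = -9234*I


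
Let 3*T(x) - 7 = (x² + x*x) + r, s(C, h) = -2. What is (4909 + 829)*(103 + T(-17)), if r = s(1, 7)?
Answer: 5118296/3 ≈ 1.7061e+6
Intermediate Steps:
r = -2
T(x) = 5/3 + 2*x²/3 (T(x) = 7/3 + ((x² + x*x) - 2)/3 = 7/3 + ((x² + x²) - 2)/3 = 7/3 + (2*x² - 2)/3 = 7/3 + (-2 + 2*x²)/3 = 7/3 + (-⅔ + 2*x²/3) = 5/3 + 2*x²/3)
(4909 + 829)*(103 + T(-17)) = (4909 + 829)*(103 + (5/3 + (⅔)*(-17)²)) = 5738*(103 + (5/3 + (⅔)*289)) = 5738*(103 + (5/3 + 578/3)) = 5738*(103 + 583/3) = 5738*(892/3) = 5118296/3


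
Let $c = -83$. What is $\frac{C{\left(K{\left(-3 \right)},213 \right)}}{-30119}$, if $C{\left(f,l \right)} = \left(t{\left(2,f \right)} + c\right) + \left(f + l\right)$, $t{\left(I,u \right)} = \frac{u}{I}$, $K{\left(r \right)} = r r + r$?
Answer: $- \frac{139}{30119} \approx -0.004615$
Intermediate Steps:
$K{\left(r \right)} = r + r^{2}$ ($K{\left(r \right)} = r^{2} + r = r + r^{2}$)
$C{\left(f,l \right)} = -83 + l + \frac{3 f}{2}$ ($C{\left(f,l \right)} = \left(\frac{f}{2} - 83\right) + \left(f + l\right) = \left(-83 + \frac{f}{2}\right) + \left(f + l\right) = -83 + l + \frac{3 f}{2}$)
$\frac{C{\left(K{\left(-3 \right)},213 \right)}}{-30119} = \frac{-83 + 213 + \frac{3 \left(- 3 \left(1 - 3\right)\right)}{2}}{-30119} = \left(-83 + 213 + \frac{3 \left(\left(-3\right) \left(-2\right)\right)}{2}\right) \left(- \frac{1}{30119}\right) = \left(-83 + 213 + \frac{3}{2} \cdot 6\right) \left(- \frac{1}{30119}\right) = \left(-83 + 213 + 9\right) \left(- \frac{1}{30119}\right) = 139 \left(- \frac{1}{30119}\right) = - \frac{139}{30119}$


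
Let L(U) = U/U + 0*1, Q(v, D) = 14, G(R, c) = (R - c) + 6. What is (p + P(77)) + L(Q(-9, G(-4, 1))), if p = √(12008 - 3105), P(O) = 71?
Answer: 72 + √8903 ≈ 166.36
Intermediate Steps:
G(R, c) = 6 + R - c
p = √8903 ≈ 94.356
L(U) = 1 (L(U) = 1 + 0 = 1)
(p + P(77)) + L(Q(-9, G(-4, 1))) = (√8903 + 71) + 1 = (71 + √8903) + 1 = 72 + √8903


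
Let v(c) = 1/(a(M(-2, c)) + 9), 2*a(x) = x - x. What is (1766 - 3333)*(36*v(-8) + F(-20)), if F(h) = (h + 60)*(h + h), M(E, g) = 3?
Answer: 2500932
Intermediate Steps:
a(x) = 0 (a(x) = (x - x)/2 = (½)*0 = 0)
F(h) = 2*h*(60 + h) (F(h) = (60 + h)*(2*h) = 2*h*(60 + h))
v(c) = ⅑ (v(c) = 1/(0 + 9) = 1/9 = ⅑)
(1766 - 3333)*(36*v(-8) + F(-20)) = (1766 - 3333)*(36*(⅑) + 2*(-20)*(60 - 20)) = -1567*(4 + 2*(-20)*40) = -1567*(4 - 1600) = -1567*(-1596) = 2500932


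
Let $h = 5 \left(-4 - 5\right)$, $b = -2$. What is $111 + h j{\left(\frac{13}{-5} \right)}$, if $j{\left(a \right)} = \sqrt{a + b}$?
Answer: $111 - 9 i \sqrt{115} \approx 111.0 - 96.514 i$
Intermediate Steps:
$j{\left(a \right)} = \sqrt{-2 + a}$ ($j{\left(a \right)} = \sqrt{a - 2} = \sqrt{-2 + a}$)
$h = -45$ ($h = 5 \left(-9\right) = -45$)
$111 + h j{\left(\frac{13}{-5} \right)} = 111 - 45 \sqrt{-2 + \frac{13}{-5}} = 111 - 45 \sqrt{-2 + 13 \left(- \frac{1}{5}\right)} = 111 - 45 \sqrt{-2 - \frac{13}{5}} = 111 - 45 \sqrt{- \frac{23}{5}} = 111 - 45 \frac{i \sqrt{115}}{5} = 111 - 9 i \sqrt{115}$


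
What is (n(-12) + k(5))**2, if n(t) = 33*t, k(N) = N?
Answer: 152881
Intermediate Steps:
(n(-12) + k(5))**2 = (33*(-12) + 5)**2 = (-396 + 5)**2 = (-391)**2 = 152881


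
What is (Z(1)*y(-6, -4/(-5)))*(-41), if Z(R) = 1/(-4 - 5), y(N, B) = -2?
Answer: -82/9 ≈ -9.1111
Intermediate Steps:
Z(R) = -1/9 (Z(R) = 1/(-9) = -1/9)
(Z(1)*y(-6, -4/(-5)))*(-41) = -1/9*(-2)*(-41) = (2/9)*(-41) = -82/9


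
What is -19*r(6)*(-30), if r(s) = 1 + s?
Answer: 3990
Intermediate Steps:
-19*r(6)*(-30) = -19*(1 + 6)*(-30) = -19*7*(-30) = -133*(-30) = 3990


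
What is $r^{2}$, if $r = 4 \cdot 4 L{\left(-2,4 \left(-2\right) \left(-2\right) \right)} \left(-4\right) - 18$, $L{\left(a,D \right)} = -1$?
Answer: $2116$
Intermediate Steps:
$r = 46$ ($r = 4 \cdot 4 \left(\left(-1\right) \left(-4\right)\right) - 18 = 16 \cdot 4 - 18 = 64 - 18 = 46$)
$r^{2} = 46^{2} = 2116$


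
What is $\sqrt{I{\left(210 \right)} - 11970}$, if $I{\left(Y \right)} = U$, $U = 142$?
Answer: $2 i \sqrt{2957} \approx 108.76 i$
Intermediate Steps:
$I{\left(Y \right)} = 142$
$\sqrt{I{\left(210 \right)} - 11970} = \sqrt{142 - 11970} = \sqrt{-11828} = 2 i \sqrt{2957}$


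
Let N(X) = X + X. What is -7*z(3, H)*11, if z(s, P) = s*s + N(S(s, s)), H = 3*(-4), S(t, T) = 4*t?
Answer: -2541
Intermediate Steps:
N(X) = 2*X
H = -12
z(s, P) = s**2 + 8*s (z(s, P) = s*s + 2*(4*s) = s**2 + 8*s)
-7*z(3, H)*11 = -21*(8 + 3)*11 = -21*11*11 = -7*33*11 = -231*11 = -2541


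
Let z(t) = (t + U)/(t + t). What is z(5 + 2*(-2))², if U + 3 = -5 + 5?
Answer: 1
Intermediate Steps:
U = -3 (U = -3 + (-5 + 5) = -3 + 0 = -3)
z(t) = (-3 + t)/(2*t) (z(t) = (t - 3)/(t + t) = (-3 + t)/((2*t)) = (-3 + t)*(1/(2*t)) = (-3 + t)/(2*t))
z(5 + 2*(-2))² = ((-3 + (5 + 2*(-2)))/(2*(5 + 2*(-2))))² = ((-3 + (5 - 4))/(2*(5 - 4)))² = ((½)*(-3 + 1)/1)² = ((½)*1*(-2))² = (-1)² = 1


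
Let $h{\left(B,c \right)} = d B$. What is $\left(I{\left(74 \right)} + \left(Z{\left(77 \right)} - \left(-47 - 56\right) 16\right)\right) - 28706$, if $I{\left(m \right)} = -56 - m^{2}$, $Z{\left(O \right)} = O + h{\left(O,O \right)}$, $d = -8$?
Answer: $-33129$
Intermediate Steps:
$h{\left(B,c \right)} = - 8 B$
$Z{\left(O \right)} = - 7 O$ ($Z{\left(O \right)} = O - 8 O = - 7 O$)
$\left(I{\left(74 \right)} + \left(Z{\left(77 \right)} - \left(-47 - 56\right) 16\right)\right) - 28706 = \left(\left(-56 - 74^{2}\right) - \left(539 + \left(-47 - 56\right) 16\right)\right) - 28706 = \left(\left(-56 - 5476\right) - \left(539 - 1648\right)\right) - 28706 = \left(\left(-56 - 5476\right) - -1109\right) - 28706 = \left(-5532 + \left(-539 + 1648\right)\right) - 28706 = \left(-5532 + 1109\right) - 28706 = -4423 - 28706 = -33129$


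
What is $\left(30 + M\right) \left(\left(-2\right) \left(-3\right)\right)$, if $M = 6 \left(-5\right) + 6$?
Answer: $36$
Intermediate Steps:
$M = -24$ ($M = -30 + 6 = -24$)
$\left(30 + M\right) \left(\left(-2\right) \left(-3\right)\right) = \left(30 - 24\right) \left(\left(-2\right) \left(-3\right)\right) = 6 \cdot 6 = 36$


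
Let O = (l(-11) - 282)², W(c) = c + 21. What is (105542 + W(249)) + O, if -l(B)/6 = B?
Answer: 152468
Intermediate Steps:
l(B) = -6*B
W(c) = 21 + c
O = 46656 (O = (-6*(-11) - 282)² = (66 - 282)² = (-216)² = 46656)
(105542 + W(249)) + O = (105542 + (21 + 249)) + 46656 = (105542 + 270) + 46656 = 105812 + 46656 = 152468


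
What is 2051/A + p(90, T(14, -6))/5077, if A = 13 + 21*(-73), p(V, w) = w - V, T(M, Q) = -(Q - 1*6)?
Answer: -10531487/7717040 ≈ -1.3647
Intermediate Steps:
T(M, Q) = 6 - Q (T(M, Q) = -(Q - 6) = -(-6 + Q) = 6 - Q)
A = -1520 (A = 13 - 1533 = -1520)
2051/A + p(90, T(14, -6))/5077 = 2051/(-1520) + ((6 - 1*(-6)) - 1*90)/5077 = 2051*(-1/1520) + ((6 + 6) - 90)*(1/5077) = -2051/1520 + (12 - 90)*(1/5077) = -2051/1520 - 78*1/5077 = -2051/1520 - 78/5077 = -10531487/7717040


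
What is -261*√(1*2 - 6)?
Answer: -522*I ≈ -522.0*I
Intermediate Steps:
-261*√(1*2 - 6) = -261*√(2 - 6) = -522*I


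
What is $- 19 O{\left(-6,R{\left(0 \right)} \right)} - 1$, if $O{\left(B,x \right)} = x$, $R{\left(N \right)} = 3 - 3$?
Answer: $-1$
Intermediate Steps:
$R{\left(N \right)} = 0$
$- 19 O{\left(-6,R{\left(0 \right)} \right)} - 1 = \left(-19\right) 0 - 1 = 0 - 1 = -1$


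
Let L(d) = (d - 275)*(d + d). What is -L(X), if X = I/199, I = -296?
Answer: -32572432/39601 ≈ -822.52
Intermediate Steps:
X = -296/199 ≈ -1.4874
L(d) = 2*d*(-275 + d) (L(d) = (-275 + d)*(2*d) = 2*d*(-275 + d))
-L(X) = -2*(-296)*(-275 - 296/199)/199 = -2*(-296)*(-55021)/(199*199) = -1*32572432/39601 = -32572432/39601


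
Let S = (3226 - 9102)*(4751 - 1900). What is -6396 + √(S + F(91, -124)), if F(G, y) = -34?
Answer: -6396 + 3*I*√1861390 ≈ -6396.0 + 4093.0*I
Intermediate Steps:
S = -16752476 (S = -5876*2851 = -16752476)
-6396 + √(S + F(91, -124)) = -6396 + √(-16752476 - 34) = -6396 + √(-16752510) = -6396 + 3*I*√1861390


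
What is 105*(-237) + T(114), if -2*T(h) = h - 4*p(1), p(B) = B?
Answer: -24940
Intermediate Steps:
T(h) = 2 - h/2 (T(h) = -(h - 4*1)/2 = -(h - 4)/2 = -(-4 + h)/2 = 2 - h/2)
105*(-237) + T(114) = 105*(-237) + (2 - 1/2*114) = -24885 + (2 - 57) = -24885 - 55 = -24940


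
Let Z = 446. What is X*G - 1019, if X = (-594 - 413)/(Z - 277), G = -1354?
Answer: 1191267/169 ≈ 7048.9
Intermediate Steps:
X = -1007/169 (X = (-594 - 413)/(446 - 277) = -1007/169 ≈ -5.9586)
X*G - 1019 = -1007/169*(-1354) - 1019 = 1363478/169 - 1019 = 1191267/169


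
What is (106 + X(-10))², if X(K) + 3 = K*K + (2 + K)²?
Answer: 71289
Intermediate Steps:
X(K) = -3 + K² + (2 + K)² (X(K) = -3 + (K*K + (2 + K)²) = -3 + (K² + (2 + K)²) = -3 + K² + (2 + K)²)
(106 + X(-10))² = (106 + (-3 + (-10)² + (2 - 10)²))² = (106 + (-3 + 100 + (-8)²))² = (106 + (-3 + 100 + 64))² = (106 + 161)² = 267² = 71289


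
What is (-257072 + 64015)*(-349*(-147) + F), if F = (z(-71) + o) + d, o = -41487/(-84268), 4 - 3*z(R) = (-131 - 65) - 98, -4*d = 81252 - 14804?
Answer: -1697986488390673/252804 ≈ -6.7166e+9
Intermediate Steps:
d = -16612 (d = -(81252 - 14804)/4 = -¼*66448 = -16612)
z(R) = 298/3 (z(R) = 4/3 - ((-131 - 65) - 98)/3 = 4/3 - (-196 - 98)/3 = 4/3 - ⅓*(-294) = 4/3 + 98 = 298/3)
o = 41487/84268 (o = -41487*(-1/84268) = 41487/84268 ≈ 0.49232)
F = -4174343723/252804 (F = (298/3 + 41487/84268) - 16612 = 25236325/252804 - 16612 = -4174343723/252804 ≈ -16512.)
(-257072 + 64015)*(-349*(-147) + F) = (-257072 + 64015)*(-349*(-147) - 4174343723/252804) = -193057*(51303 - 4174343723/252804) = -193057*8795259889/252804 = -1697986488390673/252804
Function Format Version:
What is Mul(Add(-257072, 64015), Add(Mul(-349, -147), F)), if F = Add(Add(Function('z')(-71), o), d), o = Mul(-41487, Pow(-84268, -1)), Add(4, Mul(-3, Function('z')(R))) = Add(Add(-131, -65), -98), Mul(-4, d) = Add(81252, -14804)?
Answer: Rational(-1697986488390673, 252804) ≈ -6.7166e+9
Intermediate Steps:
d = -16612 (d = Mul(Rational(-1, 4), Add(81252, -14804)) = Mul(Rational(-1, 4), 66448) = -16612)
Function('z')(R) = Rational(298, 3) (Function('z')(R) = Add(Rational(4, 3), Mul(Rational(-1, 3), Add(Add(-131, -65), -98))) = Add(Rational(4, 3), Mul(Rational(-1, 3), Add(-196, -98))) = Add(Rational(4, 3), Mul(Rational(-1, 3), -294)) = Add(Rational(4, 3), 98) = Rational(298, 3))
o = Rational(41487, 84268) (o = Mul(-41487, Rational(-1, 84268)) = Rational(41487, 84268) ≈ 0.49232)
F = Rational(-4174343723, 252804) (F = Add(Add(Rational(298, 3), Rational(41487, 84268)), -16612) = Add(Rational(25236325, 252804), -16612) = Rational(-4174343723, 252804) ≈ -16512.)
Mul(Add(-257072, 64015), Add(Mul(-349, -147), F)) = Mul(Add(-257072, 64015), Add(Mul(-349, -147), Rational(-4174343723, 252804))) = Mul(-193057, Add(51303, Rational(-4174343723, 252804))) = Mul(-193057, Rational(8795259889, 252804)) = Rational(-1697986488390673, 252804)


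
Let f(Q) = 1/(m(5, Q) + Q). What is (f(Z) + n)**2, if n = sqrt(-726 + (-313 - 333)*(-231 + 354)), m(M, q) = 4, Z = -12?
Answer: (-1 + 16*I*sqrt(20046))**2/64 ≈ -80184.0 - 70.792*I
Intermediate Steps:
n = 2*I*sqrt(20046) (n = sqrt(-726 - 646*123) = sqrt(-726 - 79458) = sqrt(-80184) = 2*I*sqrt(20046) ≈ 283.17*I)
f(Q) = 1/(4 + Q)
(f(Z) + n)**2 = (1/(4 - 12) + 2*I*sqrt(20046))**2 = (1/(-8) + 2*I*sqrt(20046))**2 = (-1/8 + 2*I*sqrt(20046))**2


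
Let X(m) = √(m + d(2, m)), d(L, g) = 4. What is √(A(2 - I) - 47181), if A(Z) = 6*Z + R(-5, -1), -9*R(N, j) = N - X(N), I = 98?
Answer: √(-429808 + I)/3 ≈ 0.00025422 + 218.53*I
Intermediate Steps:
X(m) = √(4 + m) (X(m) = √(m + 4) = √(4 + m))
R(N, j) = -N/9 + √(4 + N)/9 (R(N, j) = -(N - √(4 + N))/9 = -N/9 + √(4 + N)/9)
A(Z) = 5/9 + 6*Z + I/9 (A(Z) = 6*Z + (-⅑*(-5) + √(4 - 5)/9) = 6*Z + (5/9 + √(-1)/9) = 6*Z + (5/9 + I/9) = 5/9 + 6*Z + I/9)
√(A(2 - I) - 47181) = √((5/9 + 6*(2 - 1*98) + I/9) - 47181) = √((5/9 + 6*(2 - 98) + I/9) - 47181) = √((5/9 + 6*(-96) + I/9) - 47181) = √((5/9 - 576 + I/9) - 47181) = √((-5179/9 + I/9) - 47181) = √(-429808/9 + I/9)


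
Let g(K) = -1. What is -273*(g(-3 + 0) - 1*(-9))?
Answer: -2184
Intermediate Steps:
-273*(g(-3 + 0) - 1*(-9)) = -273*(-1 - 1*(-9)) = -273*(-1 + 9) = -273*8 = -2184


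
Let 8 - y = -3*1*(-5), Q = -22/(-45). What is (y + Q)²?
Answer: 85849/2025 ≈ 42.395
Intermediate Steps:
Q = 22/45 (Q = -22*(-1/45) = 22/45 ≈ 0.48889)
y = -7 (y = 8 - (-3*1)*(-5) = 8 - (-3)*(-5) = 8 - 1*15 = 8 - 15 = -7)
(y + Q)² = (-7 + 22/45)² = (-293/45)² = 85849/2025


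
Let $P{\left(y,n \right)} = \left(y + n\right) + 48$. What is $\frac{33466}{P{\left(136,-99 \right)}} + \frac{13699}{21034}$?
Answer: $\frac{705088259}{1787890} \approx 394.37$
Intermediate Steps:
$P{\left(y,n \right)} = 48 + n + y$ ($P{\left(y,n \right)} = \left(n + y\right) + 48 = 48 + n + y$)
$\frac{33466}{P{\left(136,-99 \right)}} + \frac{13699}{21034} = \frac{33466}{48 - 99 + 136} + \frac{13699}{21034} = \frac{33466}{85} + 13699 \cdot \frac{1}{21034} = 33466 \cdot \frac{1}{85} + \frac{13699}{21034} = \frac{33466}{85} + \frac{13699}{21034} = \frac{705088259}{1787890}$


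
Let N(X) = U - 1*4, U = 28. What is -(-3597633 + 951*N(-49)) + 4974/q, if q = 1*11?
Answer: 39327873/11 ≈ 3.5753e+6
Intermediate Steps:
q = 11
N(X) = 24 (N(X) = 28 - 1*4 = 28 - 4 = 24)
-(-3597633 + 951*N(-49)) + 4974/q = -951/(1/(-3783 + 24)) + 4974/11 = -951/(1/(-3759)) + 4974*(1/11) = -951/(-1/3759) + 4974/11 = -951*(-3759) + 4974/11 = 3574809 + 4974/11 = 39327873/11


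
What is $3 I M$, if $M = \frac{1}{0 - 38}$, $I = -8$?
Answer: $\frac{12}{19} \approx 0.63158$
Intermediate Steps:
$M = - \frac{1}{38}$ ($M = \frac{1}{-38} = - \frac{1}{38} \approx -0.026316$)
$3 I M = 3 \left(-8\right) \left(- \frac{1}{38}\right) = \left(-24\right) \left(- \frac{1}{38}\right) = \frac{12}{19}$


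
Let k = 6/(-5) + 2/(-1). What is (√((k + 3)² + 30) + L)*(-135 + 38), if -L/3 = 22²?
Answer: 140844 - 97*√751/5 ≈ 1.4031e+5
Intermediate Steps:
k = -16/5 (k = 6*(-⅕) + 2*(-1) = -6/5 - 2 = -16/5 ≈ -3.2000)
L = -1452 (L = -3*22² = -3*484 = -1452)
(√((k + 3)² + 30) + L)*(-135 + 38) = (√((-16/5 + 3)² + 30) - 1452)*(-135 + 38) = (√((-⅕)² + 30) - 1452)*(-97) = (√(1/25 + 30) - 1452)*(-97) = (√(751/25) - 1452)*(-97) = (√751/5 - 1452)*(-97) = (-1452 + √751/5)*(-97) = 140844 - 97*√751/5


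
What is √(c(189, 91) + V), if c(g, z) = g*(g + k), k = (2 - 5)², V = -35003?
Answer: √2419 ≈ 49.183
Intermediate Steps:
k = 9 (k = (-3)² = 9)
c(g, z) = g*(9 + g) (c(g, z) = g*(g + 9) = g*(9 + g))
√(c(189, 91) + V) = √(189*(9 + 189) - 35003) = √(189*198 - 35003) = √(37422 - 35003) = √2419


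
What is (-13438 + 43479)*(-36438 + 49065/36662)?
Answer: -40129996206531/36662 ≈ -1.0946e+9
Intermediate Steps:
(-13438 + 43479)*(-36438 + 49065/36662) = 30041*(-36438 + 49065*(1/36662)) = 30041*(-36438 + 49065/36662) = 30041*(-1335840891/36662) = -40129996206531/36662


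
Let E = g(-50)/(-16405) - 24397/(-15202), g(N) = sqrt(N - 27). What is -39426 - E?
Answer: -599378449/15202 + I*sqrt(77)/16405 ≈ -39428.0 + 0.0005349*I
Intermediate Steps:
g(N) = sqrt(-27 + N)
E = 24397/15202 - I*sqrt(77)/16405 (E = sqrt(-27 - 50)/(-16405) - 24397/(-15202) = sqrt(-77)*(-1/16405) - 24397*(-1/15202) = (I*sqrt(77))*(-1/16405) + 24397/15202 = -I*sqrt(77)/16405 + 24397/15202 = 24397/15202 - I*sqrt(77)/16405 ≈ 1.6049 - 0.0005349*I)
-39426 - E = -39426 - (24397/15202 - I*sqrt(77)/16405) = -39426 + (-24397/15202 + I*sqrt(77)/16405) = -599378449/15202 + I*sqrt(77)/16405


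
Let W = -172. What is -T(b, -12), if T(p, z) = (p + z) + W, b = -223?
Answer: 407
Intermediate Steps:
T(p, z) = -172 + p + z (T(p, z) = (p + z) - 172 = -172 + p + z)
-T(b, -12) = -(-172 - 223 - 12) = -1*(-407) = 407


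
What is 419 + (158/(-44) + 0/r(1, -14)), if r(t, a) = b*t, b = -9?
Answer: 9139/22 ≈ 415.41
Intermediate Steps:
r(t, a) = -9*t
419 + (158/(-44) + 0/r(1, -14)) = 419 + (158/(-44) + 0/((-9*1))) = 419 + (158*(-1/44) + 0/(-9)) = 419 + (-79/22 + 0*(-1/9)) = 419 + (-79/22 + 0) = 419 - 79/22 = 9139/22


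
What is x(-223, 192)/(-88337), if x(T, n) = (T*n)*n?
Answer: 8220672/88337 ≈ 93.060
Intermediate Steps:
x(T, n) = T*n²
x(-223, 192)/(-88337) = -223*192²/(-88337) = -223*36864*(-1/88337) = -8220672*(-1/88337) = 8220672/88337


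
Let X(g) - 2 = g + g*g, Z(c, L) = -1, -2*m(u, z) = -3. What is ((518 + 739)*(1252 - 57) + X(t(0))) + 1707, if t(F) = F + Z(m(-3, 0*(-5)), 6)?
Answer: 1503824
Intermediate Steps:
m(u, z) = 3/2 (m(u, z) = -½*(-3) = 3/2)
t(F) = -1 + F (t(F) = F - 1 = -1 + F)
X(g) = 2 + g + g² (X(g) = 2 + (g + g*g) = 2 + (g + g²) = 2 + g + g²)
((518 + 739)*(1252 - 57) + X(t(0))) + 1707 = ((518 + 739)*(1252 - 57) + (2 + (-1 + 0) + (-1 + 0)²)) + 1707 = (1257*1195 + (2 - 1 + (-1)²)) + 1707 = (1502115 + (2 - 1 + 1)) + 1707 = (1502115 + 2) + 1707 = 1502117 + 1707 = 1503824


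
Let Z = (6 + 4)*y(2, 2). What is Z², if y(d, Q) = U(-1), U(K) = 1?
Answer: 100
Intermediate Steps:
y(d, Q) = 1
Z = 10 (Z = (6 + 4)*1 = 10*1 = 10)
Z² = 10² = 100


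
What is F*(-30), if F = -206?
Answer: 6180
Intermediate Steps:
F*(-30) = -206*(-30) = 6180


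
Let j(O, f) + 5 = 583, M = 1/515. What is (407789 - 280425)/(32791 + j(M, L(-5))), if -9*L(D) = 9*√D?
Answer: 127364/33369 ≈ 3.8168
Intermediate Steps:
L(D) = -√D
M = 1/515 ≈ 0.0019417
j(O, f) = 578 (j(O, f) = -5 + 583 = 578)
(407789 - 280425)/(32791 + j(M, L(-5))) = (407789 - 280425)/(32791 + 578) = 127364/33369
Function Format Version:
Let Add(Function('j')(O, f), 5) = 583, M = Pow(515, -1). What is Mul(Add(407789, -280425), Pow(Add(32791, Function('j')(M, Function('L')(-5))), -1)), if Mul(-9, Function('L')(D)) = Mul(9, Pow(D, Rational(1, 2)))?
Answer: Rational(127364, 33369) ≈ 3.8168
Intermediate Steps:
Function('L')(D) = Mul(-1, Pow(D, Rational(1, 2))) (Function('L')(D) = Mul(Rational(-1, 9), Mul(9, Pow(D, Rational(1, 2)))) = Mul(-1, Pow(D, Rational(1, 2))))
M = Rational(1, 515) ≈ 0.0019417
Function('j')(O, f) = 578 (Function('j')(O, f) = Add(-5, 583) = 578)
Mul(Add(407789, -280425), Pow(Add(32791, Function('j')(M, Function('L')(-5))), -1)) = Mul(Add(407789, -280425), Pow(Add(32791, 578), -1)) = Mul(127364, Pow(33369, -1)) = Mul(127364, Rational(1, 33369)) = Rational(127364, 33369)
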